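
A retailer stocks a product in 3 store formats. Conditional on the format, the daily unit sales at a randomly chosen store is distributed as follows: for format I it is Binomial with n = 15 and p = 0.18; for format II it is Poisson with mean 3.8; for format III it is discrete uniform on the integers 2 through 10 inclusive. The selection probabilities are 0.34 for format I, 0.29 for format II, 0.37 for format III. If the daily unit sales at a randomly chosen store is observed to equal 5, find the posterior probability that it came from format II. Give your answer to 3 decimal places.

0.388

Likelihoods P(X=5 | ·): I: 0.0779931; II: 0.147713; III: 0.111111.
Posterior ∝ prior × likelihood. Numerator for II: 0.29·0.147713 = 0.0428367.
Normalizing constant: 0.34·0.0779931 + 0.29·0.147713 + 0.37·0.111111 = 0.110465.
P(II | observation) = 0.0428367 / 0.110465 = 0.387783.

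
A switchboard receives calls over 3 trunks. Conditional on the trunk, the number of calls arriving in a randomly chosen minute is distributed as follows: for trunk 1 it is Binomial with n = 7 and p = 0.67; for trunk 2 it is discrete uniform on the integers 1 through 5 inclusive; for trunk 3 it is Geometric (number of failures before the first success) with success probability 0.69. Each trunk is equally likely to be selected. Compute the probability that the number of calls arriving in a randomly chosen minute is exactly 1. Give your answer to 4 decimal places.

0.1400

Conditional on each trunk, P(X = 1): 1: 0.00605698; 2: 0.2; 3: 0.2139.
By total probability, P(X = 1) = 0.333333·0.00605698 + 0.333333·0.2 + 0.333333·0.2139 = 0.139986.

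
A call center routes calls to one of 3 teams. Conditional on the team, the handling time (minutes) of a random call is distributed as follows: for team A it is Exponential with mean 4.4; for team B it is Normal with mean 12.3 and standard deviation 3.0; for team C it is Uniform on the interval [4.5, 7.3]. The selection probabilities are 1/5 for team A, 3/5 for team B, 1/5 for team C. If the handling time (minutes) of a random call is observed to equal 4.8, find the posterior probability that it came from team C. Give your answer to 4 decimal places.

Likelihoods f(4.8 | ·): A: 0.0763434; B: 0.00584277; C: 0.357143.
Posterior ∝ prior × likelihood. Numerator for C: 0.2·0.357143 = 0.0714286.
Normalizing constant: 0.2·0.0763434 + 0.6·0.00584277 + 0.2·0.357143 = 0.0902029.
P(C | observation) = 0.0714286 / 0.0902029 = 0.791865.

0.7919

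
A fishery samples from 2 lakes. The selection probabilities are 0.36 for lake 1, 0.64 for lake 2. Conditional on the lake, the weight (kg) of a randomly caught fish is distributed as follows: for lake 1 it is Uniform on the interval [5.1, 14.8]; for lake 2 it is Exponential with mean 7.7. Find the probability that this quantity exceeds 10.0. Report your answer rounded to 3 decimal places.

Conditional on each lake, P(X > 10.0): 1: 0.494845; 2: 0.272886.
By total probability, P(X > 10.0) = 0.36·0.494845 + 0.64·0.272886 = 0.352791.

0.353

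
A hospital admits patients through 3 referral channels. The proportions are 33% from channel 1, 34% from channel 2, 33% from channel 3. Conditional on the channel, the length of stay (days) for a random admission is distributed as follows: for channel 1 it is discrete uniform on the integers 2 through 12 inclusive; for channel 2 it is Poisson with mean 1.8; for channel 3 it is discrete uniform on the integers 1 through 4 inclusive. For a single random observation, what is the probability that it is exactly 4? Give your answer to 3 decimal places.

0.137

Conditional on each channel, P(X = 4): 1: 0.0909091; 2: 0.0723017; 3: 0.25.
By total probability, P(X = 4) = 0.33·0.0909091 + 0.34·0.0723017 + 0.33·0.25 = 0.137083.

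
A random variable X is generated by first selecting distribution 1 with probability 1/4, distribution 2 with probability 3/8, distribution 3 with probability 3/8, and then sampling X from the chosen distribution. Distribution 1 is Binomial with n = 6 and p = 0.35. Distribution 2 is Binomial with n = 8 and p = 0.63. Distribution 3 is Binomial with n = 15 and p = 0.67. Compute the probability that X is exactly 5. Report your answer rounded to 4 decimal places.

0.1130

Conditional on each component, P(X = 5): 1: 0.0204835; 2: 0.281511; 3: 0.00620967.
By total probability, P(X = 5) = 0.25·0.0204835 + 0.375·0.281511 + 0.375·0.00620967 = 0.113016.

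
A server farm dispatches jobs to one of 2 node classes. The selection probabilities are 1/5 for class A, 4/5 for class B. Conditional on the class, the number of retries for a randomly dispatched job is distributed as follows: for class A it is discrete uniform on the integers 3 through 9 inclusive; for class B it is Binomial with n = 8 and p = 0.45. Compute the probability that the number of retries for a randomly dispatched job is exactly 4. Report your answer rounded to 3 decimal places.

Conditional on each class, P(X = 4): A: 0.142857; B: 0.262663.
By total probability, P(X = 4) = 0.2·0.142857 + 0.8·0.262663 = 0.238702.

0.239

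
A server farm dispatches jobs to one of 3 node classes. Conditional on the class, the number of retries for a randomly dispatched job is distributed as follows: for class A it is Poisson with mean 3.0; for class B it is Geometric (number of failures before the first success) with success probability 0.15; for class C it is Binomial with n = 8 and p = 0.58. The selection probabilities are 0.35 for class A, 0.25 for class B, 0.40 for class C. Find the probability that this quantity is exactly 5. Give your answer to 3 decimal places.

Conditional on each class, P(X = 5): A: 0.100819; B: 0.0665558; C: 0.272318.
By total probability, P(X = 5) = 0.35·0.100819 + 0.25·0.0665558 + 0.4·0.272318 = 0.160853.

0.161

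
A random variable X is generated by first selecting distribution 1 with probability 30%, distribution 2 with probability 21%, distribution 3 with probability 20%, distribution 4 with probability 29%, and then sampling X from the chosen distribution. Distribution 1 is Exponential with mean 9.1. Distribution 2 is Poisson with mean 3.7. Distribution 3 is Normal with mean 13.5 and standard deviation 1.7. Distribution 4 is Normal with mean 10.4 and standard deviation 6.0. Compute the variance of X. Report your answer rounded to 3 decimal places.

47.109

Per component, 1: μ=9.1, E[X²]=165.62; 2: μ=3.7, E[X²]=17.39; 3: μ=13.5, E[X²]=185.14; 4: μ=10.4, E[X²]=144.16.
E[X] = 0.3·9.1 + 0.21·3.7 + 0.2·13.5 + 0.29·10.4 = 9.223.
E[X²] = 0.3·165.62 + 0.21·17.39 + 0.2·185.14 + 0.29·144.16 = 132.172.
Var(X) = E[X²] − (E[X])² = 132.172 − 85.0637 = 47.1086.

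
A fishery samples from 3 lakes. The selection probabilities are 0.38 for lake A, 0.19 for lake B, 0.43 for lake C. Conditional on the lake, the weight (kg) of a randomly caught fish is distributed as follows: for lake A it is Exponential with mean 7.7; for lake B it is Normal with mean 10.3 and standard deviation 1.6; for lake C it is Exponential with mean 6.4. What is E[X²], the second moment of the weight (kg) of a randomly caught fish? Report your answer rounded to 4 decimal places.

For each component E[X²] = Var + (mean)², giving A: 118.58; B: 108.65; C: 81.92.
Overall E[X²] = 0.38·118.58 + 0.19·108.65 + 0.43·81.92 = 100.93.

100.9295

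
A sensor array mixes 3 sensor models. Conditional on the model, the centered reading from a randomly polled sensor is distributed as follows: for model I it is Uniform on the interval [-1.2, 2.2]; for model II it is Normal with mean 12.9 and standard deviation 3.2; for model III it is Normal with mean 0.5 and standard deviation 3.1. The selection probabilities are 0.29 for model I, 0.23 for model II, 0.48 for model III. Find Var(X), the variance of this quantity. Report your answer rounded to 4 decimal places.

34.4783

Per component, I: μ=0.5, E[X²]=1.21333; II: μ=12.9, E[X²]=176.65; III: μ=0.5, E[X²]=9.86.
E[X] = 0.29·0.5 + 0.23·12.9 + 0.48·0.5 = 3.352.
E[X²] = 0.29·1.21333 + 0.23·176.65 + 0.48·9.86 = 45.7142.
Var(X) = E[X²] − (E[X])² = 45.7142 − 11.2359 = 34.4783.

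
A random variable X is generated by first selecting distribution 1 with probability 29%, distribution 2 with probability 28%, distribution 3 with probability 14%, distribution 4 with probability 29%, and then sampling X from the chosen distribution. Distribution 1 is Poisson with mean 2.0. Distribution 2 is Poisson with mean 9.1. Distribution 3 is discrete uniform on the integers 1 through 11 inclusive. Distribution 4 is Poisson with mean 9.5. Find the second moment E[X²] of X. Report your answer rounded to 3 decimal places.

62.842

For each component E[X²] = Var + (mean)², giving 1: 6; 2: 91.91; 3: 46; 4: 99.75.
Overall E[X²] = 0.29·6 + 0.28·91.91 + 0.14·46 + 0.29·99.75 = 62.8423.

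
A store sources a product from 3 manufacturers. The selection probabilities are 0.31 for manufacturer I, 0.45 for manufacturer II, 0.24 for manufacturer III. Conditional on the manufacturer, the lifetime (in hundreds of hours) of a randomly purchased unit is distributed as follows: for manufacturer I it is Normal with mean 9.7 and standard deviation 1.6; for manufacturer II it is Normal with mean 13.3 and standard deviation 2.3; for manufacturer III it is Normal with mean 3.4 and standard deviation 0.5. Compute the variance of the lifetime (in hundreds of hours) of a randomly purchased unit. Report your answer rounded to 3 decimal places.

Per component, I: μ=9.7, E[X²]=96.65; II: μ=13.3, E[X²]=182.18; III: μ=3.4, E[X²]=11.81.
E[X] = 0.31·9.7 + 0.45·13.3 + 0.24·3.4 = 9.808.
E[X²] = 0.31·96.65 + 0.45·182.18 + 0.24·11.81 = 114.777.
Var(X) = E[X²] − (E[X])² = 114.777 − 96.1969 = 18.58.

18.580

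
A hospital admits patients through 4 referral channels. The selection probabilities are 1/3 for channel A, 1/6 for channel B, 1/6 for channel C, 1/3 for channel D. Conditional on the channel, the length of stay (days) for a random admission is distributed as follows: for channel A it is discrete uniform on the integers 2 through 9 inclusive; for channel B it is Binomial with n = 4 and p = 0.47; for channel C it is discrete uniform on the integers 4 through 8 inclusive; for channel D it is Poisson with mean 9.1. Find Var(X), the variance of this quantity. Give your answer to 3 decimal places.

11.366

Per component, A: μ=5.5, E[X²]=35.5; B: μ=1.88, E[X²]=4.5308; C: μ=6, E[X²]=38; D: μ=9.1, E[X²]=91.91.
E[X] = 0.333333·5.5 + 0.166667·1.88 + 0.166667·6 + 0.333333·9.1 = 6.18.
E[X²] = 0.333333·35.5 + 0.166667·4.5308 + 0.166667·38 + 0.333333·91.91 = 49.5585.
Var(X) = E[X²] − (E[X])² = 49.5585 − 38.1924 = 11.3661.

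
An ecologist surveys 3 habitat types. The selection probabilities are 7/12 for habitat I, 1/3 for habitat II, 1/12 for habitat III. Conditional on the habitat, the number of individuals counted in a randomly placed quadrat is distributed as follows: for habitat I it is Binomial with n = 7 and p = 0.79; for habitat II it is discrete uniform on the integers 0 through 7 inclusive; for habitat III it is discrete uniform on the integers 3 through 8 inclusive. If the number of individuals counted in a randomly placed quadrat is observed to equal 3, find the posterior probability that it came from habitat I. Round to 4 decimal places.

Likelihoods P(X=3 | ·): I: 0.0335604; II: 0.125; III: 0.166667.
Posterior ∝ prior × likelihood. Numerator for I: 0.583333·0.0335604 = 0.0195769.
Normalizing constant: 0.583333·0.0335604 + 0.333333·0.125 + 0.0833333·0.166667 = 0.0751324.
P(I | observation) = 0.0195769 / 0.0751324 = 0.260565.

0.2606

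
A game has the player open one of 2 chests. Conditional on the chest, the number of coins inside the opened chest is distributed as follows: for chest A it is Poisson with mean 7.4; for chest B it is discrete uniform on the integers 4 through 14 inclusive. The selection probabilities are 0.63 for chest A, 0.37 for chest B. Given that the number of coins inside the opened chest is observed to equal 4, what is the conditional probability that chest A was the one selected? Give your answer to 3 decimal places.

Likelihoods P(X=4 | ·): A: 0.0763724; B: 0.0909091.
Posterior ∝ prior × likelihood. Numerator for A: 0.63·0.0763724 = 0.0481146.
Normalizing constant: 0.63·0.0763724 + 0.37·0.0909091 = 0.081751.
P(A | observation) = 0.0481146 / 0.081751 = 0.588551.

0.589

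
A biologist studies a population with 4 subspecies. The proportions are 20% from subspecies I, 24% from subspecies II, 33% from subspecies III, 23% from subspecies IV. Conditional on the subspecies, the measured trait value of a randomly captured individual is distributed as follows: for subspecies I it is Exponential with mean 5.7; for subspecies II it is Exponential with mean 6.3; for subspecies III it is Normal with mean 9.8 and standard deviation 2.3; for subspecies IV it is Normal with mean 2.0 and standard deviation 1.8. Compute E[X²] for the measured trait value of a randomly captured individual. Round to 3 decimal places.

For each component E[X²] = Var + (mean)², giving I: 64.98; II: 79.38; III: 101.33; IV: 7.24.
Overall E[X²] = 0.2·64.98 + 0.24·79.38 + 0.33·101.33 + 0.23·7.24 = 67.1513.

67.151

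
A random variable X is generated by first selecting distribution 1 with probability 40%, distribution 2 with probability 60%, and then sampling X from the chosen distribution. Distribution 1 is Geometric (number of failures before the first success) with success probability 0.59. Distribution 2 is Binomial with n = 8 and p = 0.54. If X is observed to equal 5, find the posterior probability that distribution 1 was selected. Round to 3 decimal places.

0.018

Likelihoods P(X=5 | ·): 1: 0.00683552; 2: 0.250282.
Posterior ∝ prior × likelihood. Numerator for 1: 0.4·0.00683552 = 0.00273421.
Normalizing constant: 0.4·0.00683552 + 0.6·0.250282 = 0.152904.
P(1 | observation) = 0.00273421 / 0.152904 = 0.0178819.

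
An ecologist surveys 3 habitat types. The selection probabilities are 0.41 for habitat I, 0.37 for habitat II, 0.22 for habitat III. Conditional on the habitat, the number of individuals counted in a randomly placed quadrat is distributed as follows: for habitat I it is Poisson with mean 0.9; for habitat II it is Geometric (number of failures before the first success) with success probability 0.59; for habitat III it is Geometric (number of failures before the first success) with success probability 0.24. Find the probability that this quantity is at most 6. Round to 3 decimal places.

Conditional on each habitat, P(X ≤ 6): I: 0.999957; II: 0.998052; III: 0.853548.
By total probability, P(X ≤ 6) = 0.41·0.999957 + 0.37·0.998052 + 0.22·0.853548 = 0.967042.

0.967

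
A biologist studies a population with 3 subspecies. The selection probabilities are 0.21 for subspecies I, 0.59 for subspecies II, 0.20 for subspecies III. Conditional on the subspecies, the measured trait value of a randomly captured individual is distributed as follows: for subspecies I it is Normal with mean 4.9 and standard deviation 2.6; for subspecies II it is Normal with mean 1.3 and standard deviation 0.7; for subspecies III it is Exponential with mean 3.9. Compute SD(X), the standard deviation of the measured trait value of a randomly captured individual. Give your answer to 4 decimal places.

Per component, I: μ=4.9, E[X²]=30.77; II: μ=1.3, E[X²]=2.18; III: μ=3.9, E[X²]=30.42.
E[X] = 0.21·4.9 + 0.59·1.3 + 0.2·3.9 = 2.576.
E[X²] = 0.21·30.77 + 0.59·2.18 + 0.2·30.42 = 13.8319.
Var(X) = E[X²] − (E[X])² = 13.8319 − 6.63578 = 7.19612.
SD(X) = √7.19612 = 2.68256.

2.6826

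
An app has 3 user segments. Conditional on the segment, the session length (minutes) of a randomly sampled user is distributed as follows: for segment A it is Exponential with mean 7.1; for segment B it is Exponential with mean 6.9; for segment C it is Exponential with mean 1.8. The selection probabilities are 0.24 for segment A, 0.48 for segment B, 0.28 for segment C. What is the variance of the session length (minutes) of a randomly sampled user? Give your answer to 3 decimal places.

41.246

Per component, A: μ=7.1, E[X²]=100.82; B: μ=6.9, E[X²]=95.22; C: μ=1.8, E[X²]=6.48.
E[X] = 0.24·7.1 + 0.48·6.9 + 0.28·1.8 = 5.52.
E[X²] = 0.24·100.82 + 0.48·95.22 + 0.28·6.48 = 71.7168.
Var(X) = E[X²] − (E[X])² = 71.7168 − 30.4704 = 41.2464.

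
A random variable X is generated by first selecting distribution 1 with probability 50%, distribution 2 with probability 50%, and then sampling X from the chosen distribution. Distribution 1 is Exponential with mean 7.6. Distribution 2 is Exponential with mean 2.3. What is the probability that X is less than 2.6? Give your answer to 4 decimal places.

0.4834

Conditional on each component, P(X < 2.6): 1: 0.289727; 2: 0.677107.
By total probability, P(X < 2.6) = 0.5·0.289727 + 0.5·0.677107 = 0.483417.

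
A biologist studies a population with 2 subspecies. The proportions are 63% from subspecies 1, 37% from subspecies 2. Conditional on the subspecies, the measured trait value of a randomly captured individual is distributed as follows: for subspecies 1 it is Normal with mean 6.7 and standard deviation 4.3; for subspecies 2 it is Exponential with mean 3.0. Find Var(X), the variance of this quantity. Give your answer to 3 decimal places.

18.170

Per component, 1: μ=6.7, E[X²]=63.38; 2: μ=3, E[X²]=18.
E[X] = 0.63·6.7 + 0.37·3 = 5.331.
E[X²] = 0.63·63.38 + 0.37·18 = 46.5894.
Var(X) = E[X²] − (E[X])² = 46.5894 − 28.4196 = 18.1698.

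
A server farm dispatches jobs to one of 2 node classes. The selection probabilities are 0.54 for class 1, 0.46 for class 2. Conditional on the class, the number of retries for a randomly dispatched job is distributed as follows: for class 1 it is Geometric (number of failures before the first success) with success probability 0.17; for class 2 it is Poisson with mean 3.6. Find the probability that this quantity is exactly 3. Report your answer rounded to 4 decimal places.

0.1502

Conditional on each class, P(X = 3): 1: 0.0972038; 2: 0.212469.
By total probability, P(X = 3) = 0.54·0.0972038 + 0.46·0.212469 = 0.150226.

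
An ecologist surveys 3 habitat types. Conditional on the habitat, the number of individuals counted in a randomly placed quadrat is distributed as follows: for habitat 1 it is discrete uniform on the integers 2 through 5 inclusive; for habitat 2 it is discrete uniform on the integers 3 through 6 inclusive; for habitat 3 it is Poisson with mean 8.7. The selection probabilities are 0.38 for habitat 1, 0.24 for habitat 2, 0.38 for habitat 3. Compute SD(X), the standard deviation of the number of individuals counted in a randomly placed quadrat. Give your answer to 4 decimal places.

Per component, 1: μ=3.5, E[X²]=13.5; 2: μ=4.5, E[X²]=21.5; 3: μ=8.7, E[X²]=84.39.
E[X] = 0.38·3.5 + 0.24·4.5 + 0.38·8.7 = 5.716.
E[X²] = 0.38·13.5 + 0.24·21.5 + 0.38·84.39 = 42.3582.
Var(X) = E[X²] − (E[X])² = 42.3582 − 32.6727 = 9.68554.
SD(X) = √9.68554 = 3.11216.

3.1122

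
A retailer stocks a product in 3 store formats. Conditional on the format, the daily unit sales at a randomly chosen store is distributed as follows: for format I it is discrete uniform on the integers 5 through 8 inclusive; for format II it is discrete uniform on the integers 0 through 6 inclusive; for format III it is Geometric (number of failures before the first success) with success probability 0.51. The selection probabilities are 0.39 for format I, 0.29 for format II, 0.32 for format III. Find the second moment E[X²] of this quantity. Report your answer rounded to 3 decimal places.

21.633

For each component E[X²] = Var + (mean)², giving I: 43.5; II: 13; III: 2.807.
Overall E[X²] = 0.39·43.5 + 0.29·13 + 0.32·2.807 = 21.6332.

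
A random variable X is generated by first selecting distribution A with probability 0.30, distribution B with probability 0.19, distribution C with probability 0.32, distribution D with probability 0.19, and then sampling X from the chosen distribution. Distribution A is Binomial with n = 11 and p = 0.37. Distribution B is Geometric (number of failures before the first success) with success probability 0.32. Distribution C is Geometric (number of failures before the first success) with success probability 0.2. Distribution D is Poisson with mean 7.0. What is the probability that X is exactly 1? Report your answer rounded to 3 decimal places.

0.106

Conditional on each component, P(X = 1): A: 0.0400867; B: 0.2176; C: 0.16; D: 0.00638317.
By total probability, P(X = 1) = 0.3·0.0400867 + 0.19·0.2176 + 0.32·0.16 + 0.19·0.00638317 = 0.105783.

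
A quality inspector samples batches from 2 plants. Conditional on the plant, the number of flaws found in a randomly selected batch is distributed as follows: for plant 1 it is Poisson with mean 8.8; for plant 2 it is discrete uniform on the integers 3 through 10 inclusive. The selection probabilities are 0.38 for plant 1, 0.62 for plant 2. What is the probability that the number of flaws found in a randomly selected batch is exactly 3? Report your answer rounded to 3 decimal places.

0.084

Conditional on each plant, P(X = 3): 1: 0.0171201; 2: 0.125.
By total probability, P(X = 3) = 0.38·0.0171201 + 0.62·0.125 = 0.0840056.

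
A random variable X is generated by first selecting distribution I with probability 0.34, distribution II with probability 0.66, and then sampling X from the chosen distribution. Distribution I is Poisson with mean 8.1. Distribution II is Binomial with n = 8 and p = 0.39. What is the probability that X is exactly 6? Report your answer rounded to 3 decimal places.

Conditional on each component, P(X = 6): I: 0.119067; II: 0.0366611.
By total probability, P(X = 6) = 0.34·0.119067 + 0.66·0.0366611 = 0.0646792.

0.065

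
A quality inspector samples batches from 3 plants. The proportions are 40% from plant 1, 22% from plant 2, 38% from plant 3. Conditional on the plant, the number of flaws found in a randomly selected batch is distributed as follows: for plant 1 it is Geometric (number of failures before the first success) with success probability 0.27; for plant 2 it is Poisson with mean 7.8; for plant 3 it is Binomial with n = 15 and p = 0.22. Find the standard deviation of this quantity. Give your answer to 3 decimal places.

Per component, 1: μ=2.7037, E[X²]=17.3237; 2: μ=7.8, E[X²]=68.64; 3: μ=3.3, E[X²]=13.464.
E[X] = 0.4·2.7037 + 0.22·7.8 + 0.38·3.3 = 4.05148.
E[X²] = 0.4·17.3237 + 0.22·68.64 + 0.38·13.464 = 27.1466.
Var(X) = E[X²] − (E[X])² = 27.1466 − 16.4145 = 10.7321.
SD(X) = √10.7321 = 3.27599.

3.276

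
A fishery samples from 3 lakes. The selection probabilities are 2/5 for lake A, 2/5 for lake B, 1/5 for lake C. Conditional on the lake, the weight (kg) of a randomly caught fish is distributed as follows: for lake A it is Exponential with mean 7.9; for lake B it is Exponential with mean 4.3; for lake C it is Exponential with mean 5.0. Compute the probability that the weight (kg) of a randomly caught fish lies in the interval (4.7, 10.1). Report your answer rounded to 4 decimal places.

0.2567

Conditional on each lake, P(4.7 < X < 10.1): A: 0.273138; B: 0.239721; C: 0.257972.
By total probability, P(4.7 < X < 10.1) = 0.4·0.273138 + 0.4·0.239721 + 0.2·0.257972 = 0.256738.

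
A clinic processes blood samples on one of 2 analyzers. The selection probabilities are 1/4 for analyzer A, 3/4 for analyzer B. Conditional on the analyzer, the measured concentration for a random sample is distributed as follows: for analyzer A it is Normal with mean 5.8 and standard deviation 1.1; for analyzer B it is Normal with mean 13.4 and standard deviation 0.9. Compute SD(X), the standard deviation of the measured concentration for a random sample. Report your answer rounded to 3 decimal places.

Per component, A: μ=5.8, E[X²]=34.85; B: μ=13.4, E[X²]=180.37.
E[X] = 0.25·5.8 + 0.75·13.4 = 11.5.
E[X²] = 0.25·34.85 + 0.75·180.37 = 143.99.
Var(X) = E[X²] − (E[X])² = 143.99 − 132.25 = 11.74.
SD(X) = √11.74 = 3.42637.

3.426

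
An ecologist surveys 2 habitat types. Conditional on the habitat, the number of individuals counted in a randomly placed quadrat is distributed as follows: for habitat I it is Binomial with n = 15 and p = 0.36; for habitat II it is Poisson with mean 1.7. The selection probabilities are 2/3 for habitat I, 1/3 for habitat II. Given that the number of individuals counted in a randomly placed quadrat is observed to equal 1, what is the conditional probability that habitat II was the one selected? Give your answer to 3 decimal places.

0.937

Likelihoods P(X=1 | ·): I: 0.0104451; II: 0.310562.
Posterior ∝ prior × likelihood. Numerator for II: 0.333333·0.310562 = 0.103521.
Normalizing constant: 0.666667·0.0104451 + 0.333333·0.310562 = 0.110484.
P(II | observation) = 0.103521 / 0.110484 = 0.936974.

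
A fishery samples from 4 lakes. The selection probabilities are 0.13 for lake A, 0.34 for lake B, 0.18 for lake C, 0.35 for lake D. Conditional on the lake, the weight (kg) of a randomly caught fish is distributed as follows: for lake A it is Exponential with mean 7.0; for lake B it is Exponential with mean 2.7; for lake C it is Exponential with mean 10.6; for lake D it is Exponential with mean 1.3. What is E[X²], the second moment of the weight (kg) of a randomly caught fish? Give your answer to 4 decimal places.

For each component E[X²] = Var + (mean)², giving A: 98; B: 14.58; C: 224.72; D: 3.38.
Overall E[X²] = 0.13·98 + 0.34·14.58 + 0.18·224.72 + 0.35·3.38 = 59.3298.

59.3298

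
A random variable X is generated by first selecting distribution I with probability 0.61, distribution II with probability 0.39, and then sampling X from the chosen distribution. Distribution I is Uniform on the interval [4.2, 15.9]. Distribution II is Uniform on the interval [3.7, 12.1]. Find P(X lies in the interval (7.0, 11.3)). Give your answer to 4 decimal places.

Conditional on each component, P(7.0 < X < 11.3): I: 0.367521; II: 0.511905.
By total probability, P(7.0 < X < 11.3) = 0.61·0.367521 + 0.39·0.511905 = 0.423831.

0.4238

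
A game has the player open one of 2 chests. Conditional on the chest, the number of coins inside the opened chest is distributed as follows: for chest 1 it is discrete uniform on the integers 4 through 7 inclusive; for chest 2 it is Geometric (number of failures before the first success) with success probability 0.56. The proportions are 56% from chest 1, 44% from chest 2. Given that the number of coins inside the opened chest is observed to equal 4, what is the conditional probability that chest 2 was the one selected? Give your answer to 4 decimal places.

Likelihoods P(X=4 | ·): 1: 0.25; 2: 0.0209893.
Posterior ∝ prior × likelihood. Numerator for 2: 0.44·0.0209893 = 0.00923531.
Normalizing constant: 0.56·0.25 + 0.44·0.0209893 = 0.149235.
P(2 | observation) = 0.00923531 / 0.149235 = 0.0618842.

0.0619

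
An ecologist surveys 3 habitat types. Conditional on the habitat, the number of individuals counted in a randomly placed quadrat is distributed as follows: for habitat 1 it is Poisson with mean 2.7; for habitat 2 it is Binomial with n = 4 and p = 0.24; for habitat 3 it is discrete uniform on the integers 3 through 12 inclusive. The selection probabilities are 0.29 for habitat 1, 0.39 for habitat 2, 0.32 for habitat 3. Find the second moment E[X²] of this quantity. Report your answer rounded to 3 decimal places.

For each component E[X²] = Var + (mean)², giving 1: 9.99; 2: 1.6512; 3: 64.5.
Overall E[X²] = 0.29·9.99 + 0.39·1.6512 + 0.32·64.5 = 24.1811.

24.181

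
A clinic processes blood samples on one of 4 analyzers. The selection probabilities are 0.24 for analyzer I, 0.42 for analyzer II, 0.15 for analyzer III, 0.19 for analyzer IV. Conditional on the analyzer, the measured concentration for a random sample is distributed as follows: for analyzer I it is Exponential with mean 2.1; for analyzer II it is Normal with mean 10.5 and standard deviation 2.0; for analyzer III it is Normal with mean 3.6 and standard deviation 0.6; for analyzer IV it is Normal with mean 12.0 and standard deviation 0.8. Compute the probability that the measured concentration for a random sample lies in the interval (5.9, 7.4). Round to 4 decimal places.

0.0283

Conditional on each analyzer, P(5.9 < X < 7.4): I: 0.0307468; II: 0.0498466; III: 6.32091e-05; IV: 4.46216e-09.
By total probability, P(5.9 < X < 7.4) = 0.24·0.0307468 + 0.42·0.0498466 + 0.15·6.32091e-05 + 0.19·4.46216e-09 = 0.0283243.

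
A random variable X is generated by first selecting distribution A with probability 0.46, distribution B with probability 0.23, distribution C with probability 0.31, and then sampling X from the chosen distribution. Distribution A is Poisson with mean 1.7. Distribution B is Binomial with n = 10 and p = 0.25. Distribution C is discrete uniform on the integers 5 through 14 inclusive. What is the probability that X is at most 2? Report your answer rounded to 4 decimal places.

Conditional on each component, P(X ≤ 2): A: 0.757223; B: 0.525593; C: 0.
By total probability, P(X ≤ 2) = 0.46·0.757223 + 0.23·0.525593 + 0.31·0 = 0.469209.

0.4692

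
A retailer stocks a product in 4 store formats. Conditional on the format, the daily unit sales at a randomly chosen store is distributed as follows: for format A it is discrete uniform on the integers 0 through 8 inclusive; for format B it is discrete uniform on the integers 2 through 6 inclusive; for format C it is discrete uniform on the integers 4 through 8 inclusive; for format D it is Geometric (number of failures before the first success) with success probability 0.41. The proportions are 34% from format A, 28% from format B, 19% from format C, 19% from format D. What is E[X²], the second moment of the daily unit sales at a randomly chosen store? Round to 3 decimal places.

For each component E[X²] = Var + (mean)², giving A: 22.6667; B: 18; C: 38; D: 5.58061.
Overall E[X²] = 0.34·22.6667 + 0.28·18 + 0.19·38 + 0.19·5.58061 = 21.027.

21.027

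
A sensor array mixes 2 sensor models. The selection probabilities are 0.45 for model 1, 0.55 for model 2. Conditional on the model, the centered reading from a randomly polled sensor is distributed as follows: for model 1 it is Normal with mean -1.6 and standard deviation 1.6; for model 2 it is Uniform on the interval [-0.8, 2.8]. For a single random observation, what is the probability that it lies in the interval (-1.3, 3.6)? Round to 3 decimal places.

0.741

Conditional on each model, P(-1.3 < X < 3.6): 1: 0.425057; 2: 1.
By total probability, P(-1.3 < X < 3.6) = 0.45·0.425057 + 0.55·1 = 0.741276.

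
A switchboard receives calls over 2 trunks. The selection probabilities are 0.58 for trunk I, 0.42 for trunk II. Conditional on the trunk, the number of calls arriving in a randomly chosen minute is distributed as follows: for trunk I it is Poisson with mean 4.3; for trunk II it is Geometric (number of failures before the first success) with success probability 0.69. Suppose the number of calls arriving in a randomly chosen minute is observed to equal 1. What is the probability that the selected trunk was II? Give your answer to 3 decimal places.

0.726

Likelihoods P(X=1 | ·): I: 0.0583448; II: 0.2139.
Posterior ∝ prior × likelihood. Numerator for II: 0.42·0.2139 = 0.089838.
Normalizing constant: 0.58·0.0583448 + 0.42·0.2139 = 0.123678.
P(II | observation) = 0.089838 / 0.123678 = 0.726386.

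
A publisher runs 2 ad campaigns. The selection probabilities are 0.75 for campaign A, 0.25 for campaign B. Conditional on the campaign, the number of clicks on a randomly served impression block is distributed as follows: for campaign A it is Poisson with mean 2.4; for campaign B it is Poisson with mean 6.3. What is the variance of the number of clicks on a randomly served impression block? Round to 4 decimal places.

6.2269

Per component, A: μ=2.4, E[X²]=8.16; B: μ=6.3, E[X²]=45.99.
E[X] = 0.75·2.4 + 0.25·6.3 = 3.375.
E[X²] = 0.75·8.16 + 0.25·45.99 = 17.6175.
Var(X) = E[X²] − (E[X])² = 17.6175 − 11.3906 = 6.22687.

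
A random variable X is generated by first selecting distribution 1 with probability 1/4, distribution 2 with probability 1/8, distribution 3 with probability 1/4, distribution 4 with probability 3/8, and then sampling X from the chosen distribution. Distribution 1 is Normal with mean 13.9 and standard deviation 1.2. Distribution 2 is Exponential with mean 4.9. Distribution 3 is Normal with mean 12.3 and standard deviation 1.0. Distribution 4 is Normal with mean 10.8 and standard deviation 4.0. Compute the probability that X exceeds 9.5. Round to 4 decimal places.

0.7526

Conditional on each component, P(X > 9.5): 1: 0.999877; 2: 0.14388; 3: 0.997445; 4: 0.627409.
By total probability, P(X > 9.5) = 0.25·0.999877 + 0.125·0.14388 + 0.25·0.997445 + 0.375·0.627409 = 0.752594.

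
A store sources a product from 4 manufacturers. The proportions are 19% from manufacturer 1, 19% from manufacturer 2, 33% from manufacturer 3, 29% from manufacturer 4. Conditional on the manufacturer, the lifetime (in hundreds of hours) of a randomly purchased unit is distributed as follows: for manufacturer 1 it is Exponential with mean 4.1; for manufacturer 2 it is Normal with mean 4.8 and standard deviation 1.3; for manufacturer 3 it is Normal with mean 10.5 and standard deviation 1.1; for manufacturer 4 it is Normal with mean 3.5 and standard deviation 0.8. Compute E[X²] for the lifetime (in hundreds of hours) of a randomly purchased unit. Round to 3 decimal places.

51.606

For each component E[X²] = Var + (mean)², giving 1: 33.62; 2: 24.73; 3: 111.46; 4: 12.89.
Overall E[X²] = 0.19·33.62 + 0.19·24.73 + 0.33·111.46 + 0.29·12.89 = 51.6064.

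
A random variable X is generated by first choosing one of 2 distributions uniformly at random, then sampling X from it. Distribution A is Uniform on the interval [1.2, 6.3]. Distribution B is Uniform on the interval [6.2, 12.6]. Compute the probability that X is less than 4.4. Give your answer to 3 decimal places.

0.314

Conditional on each component, P(X < 4.4): A: 0.627451; B: 0.
By total probability, P(X < 4.4) = 0.5·0.627451 + 0.5·0 = 0.313725.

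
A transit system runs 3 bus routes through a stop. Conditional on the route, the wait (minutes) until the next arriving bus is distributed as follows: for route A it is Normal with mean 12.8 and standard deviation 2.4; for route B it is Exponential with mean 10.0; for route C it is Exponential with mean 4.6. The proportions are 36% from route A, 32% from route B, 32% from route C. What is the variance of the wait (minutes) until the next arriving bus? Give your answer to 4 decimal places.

Per component, A: μ=12.8, E[X²]=169.6; B: μ=10, E[X²]=200; C: μ=4.6, E[X²]=42.32.
E[X] = 0.36·12.8 + 0.32·10 + 0.32·4.6 = 9.28.
E[X²] = 0.36·169.6 + 0.32·200 + 0.32·42.32 = 138.598.
Var(X) = E[X²] − (E[X])² = 138.598 − 86.1184 = 52.48.

52.4800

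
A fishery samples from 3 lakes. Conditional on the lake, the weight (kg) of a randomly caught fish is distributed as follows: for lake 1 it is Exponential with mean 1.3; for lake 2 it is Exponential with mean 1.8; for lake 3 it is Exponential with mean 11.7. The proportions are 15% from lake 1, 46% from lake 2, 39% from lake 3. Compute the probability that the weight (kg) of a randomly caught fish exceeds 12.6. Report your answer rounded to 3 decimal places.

0.133

Conditional on each lake, P(X > 12.6): 1: 6.17567e-05; 2: 0.000911882; 3: 0.340642.
By total probability, P(X > 12.6) = 0.15·6.17567e-05 + 0.46·0.000911882 + 0.39·0.340642 = 0.133279.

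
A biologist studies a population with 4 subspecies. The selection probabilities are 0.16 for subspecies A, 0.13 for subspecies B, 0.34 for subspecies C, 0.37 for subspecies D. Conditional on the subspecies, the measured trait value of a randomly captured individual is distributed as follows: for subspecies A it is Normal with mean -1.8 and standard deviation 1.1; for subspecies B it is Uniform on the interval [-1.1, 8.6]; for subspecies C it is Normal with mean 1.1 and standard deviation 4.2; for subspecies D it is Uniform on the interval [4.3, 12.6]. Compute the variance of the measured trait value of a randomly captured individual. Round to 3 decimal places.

24.821

Per component, A: μ=-1.8, E[X²]=4.45; B: μ=3.75, E[X²]=21.9033; C: μ=1.1, E[X²]=18.85; D: μ=8.45, E[X²]=77.1433.
E[X] = 0.16·-1.8 + 0.13·3.75 + 0.34·1.1 + 0.37·8.45 = 3.7.
E[X²] = 0.16·4.45 + 0.13·21.9033 + 0.34·18.85 + 0.37·77.1433 = 38.5115.
Var(X) = E[X²] − (E[X])² = 38.5115 − 13.69 = 24.8215.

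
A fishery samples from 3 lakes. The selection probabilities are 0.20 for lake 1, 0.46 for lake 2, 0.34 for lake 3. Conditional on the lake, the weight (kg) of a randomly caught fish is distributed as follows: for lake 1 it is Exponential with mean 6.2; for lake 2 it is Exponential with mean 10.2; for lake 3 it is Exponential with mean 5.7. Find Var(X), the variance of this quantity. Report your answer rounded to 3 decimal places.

Per component, 1: μ=6.2, E[X²]=76.88; 2: μ=10.2, E[X²]=208.08; 3: μ=5.7, E[X²]=64.98.
E[X] = 0.2·6.2 + 0.46·10.2 + 0.34·5.7 = 7.87.
E[X²] = 0.2·76.88 + 0.46·208.08 + 0.34·64.98 = 133.186.
Var(X) = E[X²] − (E[X])² = 133.186 − 61.9369 = 71.2491.

71.249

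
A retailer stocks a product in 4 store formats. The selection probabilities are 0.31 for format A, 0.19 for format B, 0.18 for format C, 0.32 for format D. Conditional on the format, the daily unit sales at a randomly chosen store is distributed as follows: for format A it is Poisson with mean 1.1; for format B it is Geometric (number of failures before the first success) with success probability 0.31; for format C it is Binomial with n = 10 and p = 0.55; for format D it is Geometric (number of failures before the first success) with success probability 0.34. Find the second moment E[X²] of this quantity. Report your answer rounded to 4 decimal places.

11.9449

For each component E[X²] = Var + (mean)², giving A: 2.31; B: 12.1342; C: 32.725; D: 9.47751.
Overall E[X²] = 0.31·2.31 + 0.19·12.1342 + 0.18·32.725 + 0.32·9.47751 = 11.9449.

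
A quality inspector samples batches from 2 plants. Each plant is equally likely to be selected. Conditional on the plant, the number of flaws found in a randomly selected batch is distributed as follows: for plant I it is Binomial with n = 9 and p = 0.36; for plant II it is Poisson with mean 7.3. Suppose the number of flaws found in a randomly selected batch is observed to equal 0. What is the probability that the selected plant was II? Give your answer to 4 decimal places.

Likelihoods P(X=0 | ·): I: 0.0180144; II: 0.000675539.
Posterior ∝ prior × likelihood. Numerator for II: 0.5·0.000675539 = 0.000337769.
Normalizing constant: 0.5·0.0180144 + 0.5·0.000675539 = 0.00934497.
P(II | observation) = 0.000337769 / 0.00934497 = 0.0361445.

0.0361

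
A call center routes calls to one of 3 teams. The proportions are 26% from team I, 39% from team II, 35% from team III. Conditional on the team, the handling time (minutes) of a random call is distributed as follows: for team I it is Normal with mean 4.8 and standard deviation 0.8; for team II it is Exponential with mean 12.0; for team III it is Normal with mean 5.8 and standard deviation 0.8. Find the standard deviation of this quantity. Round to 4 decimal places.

8.1942

Per component, I: μ=4.8, E[X²]=23.68; II: μ=12, E[X²]=288; III: μ=5.8, E[X²]=34.28.
E[X] = 0.26·4.8 + 0.39·12 + 0.35·5.8 = 7.958.
E[X²] = 0.26·23.68 + 0.39·288 + 0.35·34.28 = 130.475.
Var(X) = E[X²] − (E[X])² = 130.475 − 63.3298 = 67.145.
SD(X) = √67.145 = 8.19421.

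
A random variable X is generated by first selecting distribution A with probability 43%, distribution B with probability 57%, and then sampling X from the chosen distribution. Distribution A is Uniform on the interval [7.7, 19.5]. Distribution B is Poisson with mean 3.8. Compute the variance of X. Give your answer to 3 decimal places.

30.695

Per component, A: μ=13.6, E[X²]=196.563; B: μ=3.8, E[X²]=18.24.
E[X] = 0.43·13.6 + 0.57·3.8 = 8.014.
E[X²] = 0.43·196.563 + 0.57·18.24 = 94.919.
Var(X) = E[X²] − (E[X])² = 94.919 − 64.2242 = 30.6948.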